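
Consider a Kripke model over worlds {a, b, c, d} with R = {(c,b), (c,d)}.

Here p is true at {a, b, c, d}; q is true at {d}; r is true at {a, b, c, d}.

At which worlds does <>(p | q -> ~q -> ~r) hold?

{c}

a: no successors, so <>(p | q -> ~q -> ~r) fails. ✗
b: no successors, so <>(p | q -> ~q -> ~r) fails. ✗
c: successors {b, d}; p | q -> ~q -> ~r there: b:F, d:T. ✓
d: no successors, so <>(p | q -> ~q -> ~r) fails. ✗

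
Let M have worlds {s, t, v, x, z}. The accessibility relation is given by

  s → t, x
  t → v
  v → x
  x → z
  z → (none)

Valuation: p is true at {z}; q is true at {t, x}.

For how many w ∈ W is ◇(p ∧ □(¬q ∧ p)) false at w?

s: successors {t, x}; p ∧ □(¬q ∧ p) there: t:F, x:F. ✗
t: successors {v}; p ∧ □(¬q ∧ p) there: v:F. ✗
v: successors {x}; p ∧ □(¬q ∧ p) there: x:F. ✗
x: successors {z}; p ∧ □(¬q ∧ p) there: z:T. ✓
z: no successors, so ◇(p ∧ □(¬q ∧ p)) fails. ✗
Satisfying worlds: {x}.
So ◇(p ∧ □(¬q ∧ p)) fails at the other 4 worlds.

4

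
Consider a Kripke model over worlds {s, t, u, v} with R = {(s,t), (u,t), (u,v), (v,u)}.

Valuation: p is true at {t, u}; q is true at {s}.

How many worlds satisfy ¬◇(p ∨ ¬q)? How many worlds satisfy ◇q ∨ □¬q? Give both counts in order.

For ¬◇(p ∨ ¬q):
s: ◇(p ∨ ¬q) is T. ✗
t: ◇(p ∨ ¬q) is F. ✓
u: ◇(p ∨ ¬q) is T. ✗
v: ◇(p ∨ ¬q) is T. ✗
— 1 world.
For ◇q ∨ □¬q:
s: ◇q is F, □¬q is T. ✓
t: ◇q is F, □¬q is T. ✓
u: ◇q is F, □¬q is T. ✓
v: ◇q is F, □¬q is T. ✓
— 4 worlds.

1 and 4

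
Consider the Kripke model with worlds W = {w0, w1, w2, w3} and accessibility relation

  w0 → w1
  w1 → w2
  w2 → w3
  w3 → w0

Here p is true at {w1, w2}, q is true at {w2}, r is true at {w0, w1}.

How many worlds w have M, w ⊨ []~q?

w0: successors {w1}; ~q there: w1:T. ✓
w1: successors {w2}; ~q there: w2:F. ✗
w2: successors {w3}; ~q there: w3:T. ✓
w3: successors {w0}; ~q there: w0:T. ✓
Satisfying worlds: {w0, w2, w3}.

3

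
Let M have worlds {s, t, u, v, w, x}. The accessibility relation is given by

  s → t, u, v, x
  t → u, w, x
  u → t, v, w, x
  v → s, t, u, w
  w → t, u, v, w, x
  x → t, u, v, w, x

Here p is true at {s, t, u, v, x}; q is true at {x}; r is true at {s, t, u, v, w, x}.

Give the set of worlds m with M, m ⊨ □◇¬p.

{s, t, u, w, x}

s: successors {t, u, v, x}; ◇¬p there: t:T, u:T, v:T, x:T. ✓
t: successors {u, w, x}; ◇¬p there: u:T, w:T, x:T. ✓
u: successors {t, v, w, x}; ◇¬p there: t:T, v:T, w:T, x:T. ✓
v: successors {s, t, u, w}; ◇¬p there: s:F, t:T, u:T, w:T. ✗
w: successors {t, u, v, w, x}; ◇¬p there: t:T, u:T, v:T, w:T, x:T. ✓
x: successors {t, u, v, w, x}; ◇¬p there: t:T, u:T, v:T, w:T, x:T. ✓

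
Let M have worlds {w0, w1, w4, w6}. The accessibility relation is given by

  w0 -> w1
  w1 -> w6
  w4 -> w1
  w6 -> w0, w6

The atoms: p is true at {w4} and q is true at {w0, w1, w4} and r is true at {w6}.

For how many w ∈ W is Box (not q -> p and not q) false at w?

w0: successors {w1}; not q -> p and not q there: w1:T. ✓
w1: successors {w6}; not q -> p and not q there: w6:F. ✗
w4: successors {w1}; not q -> p and not q there: w1:T. ✓
w6: successors {w0, w6}; not q -> p and not q there: w0:T, w6:F. ✗
Satisfying worlds: {w0, w4}.
So Box (not q -> p and not q) fails at the other 2 worlds.

2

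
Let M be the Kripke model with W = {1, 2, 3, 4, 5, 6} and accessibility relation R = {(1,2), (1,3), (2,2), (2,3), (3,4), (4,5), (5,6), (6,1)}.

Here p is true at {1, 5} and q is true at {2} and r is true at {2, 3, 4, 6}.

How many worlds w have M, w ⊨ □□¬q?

1: successors {2, 3}; □¬q there: 2:F, 3:T. ✗
2: successors {2, 3}; □¬q there: 2:F, 3:T. ✗
3: successors {4}; □¬q there: 4:T. ✓
4: successors {5}; □¬q there: 5:T. ✓
5: successors {6}; □¬q there: 6:T. ✓
6: successors {1}; □¬q there: 1:F. ✗
Satisfying worlds: {3, 4, 5}.

3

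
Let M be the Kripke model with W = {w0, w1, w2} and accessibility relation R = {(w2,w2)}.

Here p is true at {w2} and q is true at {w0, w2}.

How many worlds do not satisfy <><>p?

w0: no successors, so <><>p fails. ✗
w1: no successors, so <><>p fails. ✗
w2: successors {w2}; <>p there: w2:T. ✓
Satisfying worlds: {w2}.
So <><>p fails at the other 2 worlds.

2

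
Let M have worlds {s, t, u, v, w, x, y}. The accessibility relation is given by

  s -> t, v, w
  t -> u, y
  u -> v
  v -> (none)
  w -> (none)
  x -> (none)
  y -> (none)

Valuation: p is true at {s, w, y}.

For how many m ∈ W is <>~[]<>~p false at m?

s: successors {t, v, w}; ~[]<>~p there: t:T, v:F, w:F. ✓
t: successors {u, y}; ~[]<>~p there: u:T, y:F. ✓
u: successors {v}; ~[]<>~p there: v:F. ✗
v: no successors, so <>~[]<>~p fails. ✗
w: no successors, so <>~[]<>~p fails. ✗
x: no successors, so <>~[]<>~p fails. ✗
y: no successors, so <>~[]<>~p fails. ✗
Satisfying worlds: {s, t}.
So <>~[]<>~p fails at the other 5 worlds.

5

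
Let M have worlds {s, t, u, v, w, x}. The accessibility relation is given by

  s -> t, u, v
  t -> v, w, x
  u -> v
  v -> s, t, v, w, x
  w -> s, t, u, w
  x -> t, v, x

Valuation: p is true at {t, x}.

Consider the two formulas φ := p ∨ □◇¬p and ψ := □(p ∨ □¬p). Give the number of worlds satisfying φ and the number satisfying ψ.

For p ∨ □◇¬p:
s: p is F, □◇¬p is T. ✓
t: p is T, □◇¬p is T. ✓
u: p is F, □◇¬p is T. ✓
v: p is F, □◇¬p is T. ✓
w: p is F, □◇¬p is T. ✓
x: p is T, □◇¬p is T. ✓
— 6 worlds.
For □(p ∨ □¬p):
s: successors {t, u, v}; p ∨ □¬p there: t:T, u:T, v:F. ✗
t: successors {v, w, x}; p ∨ □¬p there: v:F, w:F, x:T. ✗
u: successors {v}; p ∨ □¬p there: v:F. ✗
v: successors {s, t, v, w, x}; p ∨ □¬p there: s:F, t:T, v:F, w:F, x:T. ✗
w: successors {s, t, u, w}; p ∨ □¬p there: s:F, t:T, u:T, w:F. ✗
x: successors {t, v, x}; p ∨ □¬p there: t:T, v:F, x:T. ✗
— 0 worlds.

6 and 0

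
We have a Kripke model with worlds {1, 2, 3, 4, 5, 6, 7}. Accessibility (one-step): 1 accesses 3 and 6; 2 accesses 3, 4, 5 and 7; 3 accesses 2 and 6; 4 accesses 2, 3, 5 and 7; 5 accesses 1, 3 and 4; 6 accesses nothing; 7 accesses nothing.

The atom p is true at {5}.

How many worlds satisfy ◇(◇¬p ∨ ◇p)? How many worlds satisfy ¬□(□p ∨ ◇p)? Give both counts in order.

For ◇(◇¬p ∨ ◇p):
1: successors {3, 6}; ◇¬p ∨ ◇p there: 3:T, 6:F. ✓
2: successors {3, 4, 5, 7}; ◇¬p ∨ ◇p there: 3:T, 4:T, 5:T, 7:F. ✓
3: successors {2, 6}; ◇¬p ∨ ◇p there: 2:T, 6:F. ✓
4: successors {2, 3, 5, 7}; ◇¬p ∨ ◇p there: 2:T, 3:T, 5:T, 7:F. ✓
5: successors {1, 3, 4}; ◇¬p ∨ ◇p there: 1:T, 3:T, 4:T. ✓
6: no successors, so ◇(◇¬p ∨ ◇p) fails. ✗
7: no successors, so ◇(◇¬p ∨ ◇p) fails. ✗
— 5 worlds.
For ¬□(□p ∨ ◇p):
1: □(□p ∨ ◇p) is F. ✓
2: □(□p ∨ ◇p) is F. ✓
3: □(□p ∨ ◇p) is T. ✗
4: □(□p ∨ ◇p) is F. ✓
5: □(□p ∨ ◇p) is F. ✓
6: □(□p ∨ ◇p) is T. ✗
7: □(□p ∨ ◇p) is T. ✗
— 4 worlds.

5 and 4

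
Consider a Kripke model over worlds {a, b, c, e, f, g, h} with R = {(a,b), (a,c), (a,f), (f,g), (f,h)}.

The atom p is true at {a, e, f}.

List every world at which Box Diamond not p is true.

{b, c, e, g, h}

a: successors {b, c, f}; Diamond not p there: b:F, c:F, f:T. ✗
b: no successors, so Box Diamond not p holds vacuously. ✓
c: no successors, so Box Diamond not p holds vacuously. ✓
e: no successors, so Box Diamond not p holds vacuously. ✓
f: successors {g, h}; Diamond not p there: g:F, h:F. ✗
g: no successors, so Box Diamond not p holds vacuously. ✓
h: no successors, so Box Diamond not p holds vacuously. ✓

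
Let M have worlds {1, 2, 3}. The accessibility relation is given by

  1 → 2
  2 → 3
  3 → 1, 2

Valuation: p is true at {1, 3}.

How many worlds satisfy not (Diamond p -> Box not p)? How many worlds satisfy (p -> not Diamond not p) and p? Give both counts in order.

For not (Diamond p -> Box not p):
1: Diamond p -> Box not p is T. ✗
2: Diamond p -> Box not p is F. ✓
3: Diamond p -> Box not p is F. ✓
— 2 worlds.
For (p -> not Diamond not p) and p:
1: p -> not Diamond not p is F, p is T. ✗
2: p -> not Diamond not p is T, p is F. ✗
3: p -> not Diamond not p is F, p is T. ✗
— 0 worlds.

2 and 0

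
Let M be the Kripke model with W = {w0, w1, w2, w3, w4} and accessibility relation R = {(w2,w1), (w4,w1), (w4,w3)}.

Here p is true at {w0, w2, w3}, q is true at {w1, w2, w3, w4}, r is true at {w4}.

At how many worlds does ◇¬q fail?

w0: no successors, so ◇¬q fails. ✗
w1: no successors, so ◇¬q fails. ✗
w2: successors {w1}; ¬q there: w1:F. ✗
w3: no successors, so ◇¬q fails. ✗
w4: successors {w1, w3}; ¬q there: w1:F, w3:F. ✗
Satisfying worlds: ∅.
So ◇¬q fails at the other 5 worlds.

5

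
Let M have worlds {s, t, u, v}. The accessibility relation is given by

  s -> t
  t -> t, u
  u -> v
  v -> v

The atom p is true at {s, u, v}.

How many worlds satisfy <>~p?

2

s: successors {t}; ~p there: t:T. ✓
t: successors {t, u}; ~p there: t:T, u:F. ✓
u: successors {v}; ~p there: v:F. ✗
v: successors {v}; ~p there: v:F. ✗
Satisfying worlds: {s, t}.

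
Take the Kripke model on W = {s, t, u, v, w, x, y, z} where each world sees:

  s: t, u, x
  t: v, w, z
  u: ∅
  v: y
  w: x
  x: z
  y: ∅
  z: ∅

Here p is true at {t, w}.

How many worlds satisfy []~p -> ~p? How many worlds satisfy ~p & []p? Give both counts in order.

For []~p -> ~p:
s: []~p is F, ~p is T. ✓
t: []~p is F, ~p is F. ✓
u: []~p is T, ~p is T. ✓
v: []~p is T, ~p is T. ✓
w: []~p is T, ~p is F. ✗
x: []~p is T, ~p is T. ✓
y: []~p is T, ~p is T. ✓
z: []~p is T, ~p is T. ✓
— 7 worlds.
For ~p & []p:
s: ~p is T, []p is F. ✗
t: ~p is F, []p is F. ✗
u: ~p is T, []p is T. ✓
v: ~p is T, []p is F. ✗
w: ~p is F, []p is F. ✗
x: ~p is T, []p is F. ✗
y: ~p is T, []p is T. ✓
z: ~p is T, []p is T. ✓
— 3 worlds.

7 and 3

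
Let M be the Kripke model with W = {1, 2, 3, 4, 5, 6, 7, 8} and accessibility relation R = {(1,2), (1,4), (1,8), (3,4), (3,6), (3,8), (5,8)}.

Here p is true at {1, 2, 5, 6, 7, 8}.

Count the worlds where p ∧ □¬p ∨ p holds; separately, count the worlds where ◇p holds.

For p ∧ □¬p ∨ p:
1: p ∧ □¬p is F, p is T. ✓
2: p ∧ □¬p is T, p is T. ✓
3: p ∧ □¬p is F, p is F. ✗
4: p ∧ □¬p is F, p is F. ✗
5: p ∧ □¬p is F, p is T. ✓
6: p ∧ □¬p is T, p is T. ✓
7: p ∧ □¬p is T, p is T. ✓
8: p ∧ □¬p is T, p is T. ✓
— 6 worlds.
For ◇p:
1: successors {2, 4, 8}; p there: 2:T, 4:F, 8:T. ✓
2: no successors, so ◇p fails. ✗
3: successors {4, 6, 8}; p there: 4:F, 6:T, 8:T. ✓
4: no successors, so ◇p fails. ✗
5: successors {8}; p there: 8:T. ✓
6: no successors, so ◇p fails. ✗
7: no successors, so ◇p fails. ✗
8: no successors, so ◇p fails. ✗
— 3 worlds.

6 and 3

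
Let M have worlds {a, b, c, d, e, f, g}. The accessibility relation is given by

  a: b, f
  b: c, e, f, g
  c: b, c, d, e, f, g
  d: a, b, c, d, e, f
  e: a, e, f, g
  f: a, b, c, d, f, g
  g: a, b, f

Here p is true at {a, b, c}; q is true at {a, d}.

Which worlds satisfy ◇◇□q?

a: successors {b, f}; ◇□q there: b:F, f:F. ✗
b: successors {c, e, f, g}; ◇□q there: c:F, e:F, f:F, g:F. ✗
c: successors {b, c, d, e, f, g}; ◇□q there: b:F, c:F, d:F, e:F, f:F, g:F. ✗
d: successors {a, b, c, d, e, f}; ◇□q there: a:F, b:F, c:F, d:F, e:F, f:F. ✗
e: successors {a, e, f, g}; ◇□q there: a:F, e:F, f:F, g:F. ✗
f: successors {a, b, c, d, f, g}; ◇□q there: a:F, b:F, c:F, d:F, f:F, g:F. ✗
g: successors {a, b, f}; ◇□q there: a:F, b:F, f:F. ✗

∅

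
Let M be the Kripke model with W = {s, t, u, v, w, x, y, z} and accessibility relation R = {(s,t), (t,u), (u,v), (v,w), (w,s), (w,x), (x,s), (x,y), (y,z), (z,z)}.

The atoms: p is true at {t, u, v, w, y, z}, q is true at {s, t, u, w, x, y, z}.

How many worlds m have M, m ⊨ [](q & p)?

s: successors {t}; q & p there: t:T. ✓
t: successors {u}; q & p there: u:T. ✓
u: successors {v}; q & p there: v:F. ✗
v: successors {w}; q & p there: w:T. ✓
w: successors {s, x}; q & p there: s:F, x:F. ✗
x: successors {s, y}; q & p there: s:F, y:T. ✗
y: successors {z}; q & p there: z:T. ✓
z: successors {z}; q & p there: z:T. ✓
Satisfying worlds: {s, t, v, y, z}.

5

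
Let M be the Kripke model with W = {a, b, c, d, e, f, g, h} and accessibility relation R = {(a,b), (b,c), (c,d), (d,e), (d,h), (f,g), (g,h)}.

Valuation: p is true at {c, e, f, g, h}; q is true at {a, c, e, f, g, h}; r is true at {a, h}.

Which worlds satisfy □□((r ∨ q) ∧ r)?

a: successors {b}; □((r ∨ q) ∧ r) there: b:F. ✗
b: successors {c}; □((r ∨ q) ∧ r) there: c:F. ✗
c: successors {d}; □((r ∨ q) ∧ r) there: d:F. ✗
d: successors {e, h}; □((r ∨ q) ∧ r) there: e:T, h:T. ✓
e: no successors, so □□((r ∨ q) ∧ r) holds vacuously. ✓
f: successors {g}; □((r ∨ q) ∧ r) there: g:T. ✓
g: successors {h}; □((r ∨ q) ∧ r) there: h:T. ✓
h: no successors, so □□((r ∨ q) ∧ r) holds vacuously. ✓

{d, e, f, g, h}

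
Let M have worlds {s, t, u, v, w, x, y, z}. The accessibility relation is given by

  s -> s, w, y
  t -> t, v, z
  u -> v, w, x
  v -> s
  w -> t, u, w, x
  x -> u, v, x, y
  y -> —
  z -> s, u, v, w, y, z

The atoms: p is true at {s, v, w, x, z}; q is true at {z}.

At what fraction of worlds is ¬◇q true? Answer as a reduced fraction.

s: ◇q is F. ✓
t: ◇q is T. ✗
u: ◇q is F. ✓
v: ◇q is F. ✓
w: ◇q is F. ✓
x: ◇q is F. ✓
y: ◇q is F. ✓
z: ◇q is T. ✗
That's 6 of 8 worlds, so 6/8 = 3/4.

3/4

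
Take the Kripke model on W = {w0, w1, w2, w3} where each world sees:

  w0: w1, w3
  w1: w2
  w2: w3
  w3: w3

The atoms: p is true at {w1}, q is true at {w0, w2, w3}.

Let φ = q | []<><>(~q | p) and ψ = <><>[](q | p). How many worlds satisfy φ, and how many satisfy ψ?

For q | []<><>(~q | p):
w0: q is T, []<><>(~q | p) is F. ✓
w1: q is F, []<><>(~q | p) is F. ✗
w2: q is T, []<><>(~q | p) is F. ✓
w3: q is T, []<><>(~q | p) is F. ✓
— 3 worlds.
For <><>[](q | p):
w0: successors {w1, w3}; <>[](q | p) there: w1:T, w3:T. ✓
w1: successors {w2}; <>[](q | p) there: w2:T. ✓
w2: successors {w3}; <>[](q | p) there: w3:T. ✓
w3: successors {w3}; <>[](q | p) there: w3:T. ✓
— 4 worlds.

3 and 4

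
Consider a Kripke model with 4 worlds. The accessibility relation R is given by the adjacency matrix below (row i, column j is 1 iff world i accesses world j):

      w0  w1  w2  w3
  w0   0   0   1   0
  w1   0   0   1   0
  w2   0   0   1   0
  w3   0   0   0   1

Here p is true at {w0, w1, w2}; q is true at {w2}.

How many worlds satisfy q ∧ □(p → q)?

1

w0: q is F, □(p → q) is T. ✗
w1: q is F, □(p → q) is T. ✗
w2: q is T, □(p → q) is T. ✓
w3: q is F, □(p → q) is T. ✗
Satisfying worlds: {w2}.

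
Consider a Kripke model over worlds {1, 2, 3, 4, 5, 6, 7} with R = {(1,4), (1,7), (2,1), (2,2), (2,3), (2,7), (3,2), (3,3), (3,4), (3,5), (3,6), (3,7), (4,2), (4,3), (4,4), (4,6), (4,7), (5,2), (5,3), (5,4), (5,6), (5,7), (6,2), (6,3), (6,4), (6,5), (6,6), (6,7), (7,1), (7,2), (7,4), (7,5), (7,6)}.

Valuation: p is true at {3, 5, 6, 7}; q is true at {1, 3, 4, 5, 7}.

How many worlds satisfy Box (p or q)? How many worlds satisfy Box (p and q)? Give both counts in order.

For Box (p or q):
1: successors {4, 7}; p or q there: 4:T, 7:T. ✓
2: successors {1, 2, 3, 7}; p or q there: 1:T, 2:F, 3:T, 7:T. ✗
3: successors {2, 3, 4, 5, 6, 7}; p or q there: 2:F, 3:T, 4:T, 5:T, 6:T, 7:T. ✗
4: successors {2, 3, 4, 6, 7}; p or q there: 2:F, 3:T, 4:T, 6:T, 7:T. ✗
5: successors {2, 3, 4, 6, 7}; p or q there: 2:F, 3:T, 4:T, 6:T, 7:T. ✗
6: successors {2, 3, 4, 5, 6, 7}; p or q there: 2:F, 3:T, 4:T, 5:T, 6:T, 7:T. ✗
7: successors {1, 2, 4, 5, 6}; p or q there: 1:T, 2:F, 4:T, 5:T, 6:T. ✗
— 1 world.
For Box (p and q):
1: successors {4, 7}; p and q there: 4:F, 7:T. ✗
2: successors {1, 2, 3, 7}; p and q there: 1:F, 2:F, 3:T, 7:T. ✗
3: successors {2, 3, 4, 5, 6, 7}; p and q there: 2:F, 3:T, 4:F, 5:T, 6:F, 7:T. ✗
4: successors {2, 3, 4, 6, 7}; p and q there: 2:F, 3:T, 4:F, 6:F, 7:T. ✗
5: successors {2, 3, 4, 6, 7}; p and q there: 2:F, 3:T, 4:F, 6:F, 7:T. ✗
6: successors {2, 3, 4, 5, 6, 7}; p and q there: 2:F, 3:T, 4:F, 5:T, 6:F, 7:T. ✗
7: successors {1, 2, 4, 5, 6}; p and q there: 1:F, 2:F, 4:F, 5:T, 6:F. ✗
— 0 worlds.

1 and 0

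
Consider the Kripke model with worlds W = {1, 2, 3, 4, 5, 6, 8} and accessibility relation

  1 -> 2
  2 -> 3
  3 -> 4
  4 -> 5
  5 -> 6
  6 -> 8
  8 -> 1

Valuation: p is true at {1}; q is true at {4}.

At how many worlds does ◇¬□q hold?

6

1: successors {2}; ¬□q there: 2:T. ✓
2: successors {3}; ¬□q there: 3:F. ✗
3: successors {4}; ¬□q there: 4:T. ✓
4: successors {5}; ¬□q there: 5:T. ✓
5: successors {6}; ¬□q there: 6:T. ✓
6: successors {8}; ¬□q there: 8:T. ✓
8: successors {1}; ¬□q there: 1:T. ✓
Satisfying worlds: {1, 3, 4, 5, 6, 8}.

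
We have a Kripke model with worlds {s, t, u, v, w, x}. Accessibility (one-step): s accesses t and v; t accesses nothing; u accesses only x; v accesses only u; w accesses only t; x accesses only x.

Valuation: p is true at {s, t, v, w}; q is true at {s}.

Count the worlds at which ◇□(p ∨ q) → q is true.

5

s: ◇□(p ∨ q) is T, q is T. ✓
t: ◇□(p ∨ q) is F, q is F. ✓
u: ◇□(p ∨ q) is F, q is F. ✓
v: ◇□(p ∨ q) is F, q is F. ✓
w: ◇□(p ∨ q) is T, q is F. ✗
x: ◇□(p ∨ q) is F, q is F. ✓
Satisfying worlds: {s, t, u, v, x}.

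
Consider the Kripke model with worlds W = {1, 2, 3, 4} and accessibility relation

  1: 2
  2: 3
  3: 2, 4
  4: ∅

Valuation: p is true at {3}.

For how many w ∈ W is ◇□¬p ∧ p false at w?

3

1: ◇□¬p is F, p is F. ✗
2: ◇□¬p is T, p is F. ✗
3: ◇□¬p is T, p is T. ✓
4: ◇□¬p is F, p is F. ✗
Satisfying worlds: {3}.
So ◇□¬p ∧ p fails at the other 3 worlds.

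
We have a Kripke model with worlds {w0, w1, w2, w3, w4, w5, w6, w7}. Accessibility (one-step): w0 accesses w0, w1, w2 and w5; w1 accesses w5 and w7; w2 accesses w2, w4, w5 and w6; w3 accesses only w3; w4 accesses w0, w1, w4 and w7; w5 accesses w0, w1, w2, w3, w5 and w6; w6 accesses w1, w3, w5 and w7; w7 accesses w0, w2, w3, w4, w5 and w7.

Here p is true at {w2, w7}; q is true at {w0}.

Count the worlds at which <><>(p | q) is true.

w0: successors {w0, w1, w2, w5}; <>(p | q) there: w0:T, w1:T, w2:T, w5:T. ✓
w1: successors {w5, w7}; <>(p | q) there: w5:T, w7:T. ✓
w2: successors {w2, w4, w5, w6}; <>(p | q) there: w2:T, w4:T, w5:T, w6:T. ✓
w3: successors {w3}; <>(p | q) there: w3:F. ✗
w4: successors {w0, w1, w4, w7}; <>(p | q) there: w0:T, w1:T, w4:T, w7:T. ✓
w5: successors {w0, w1, w2, w3, w5, w6}; <>(p | q) there: w0:T, w1:T, w2:T, w3:F, w5:T, w6:T. ✓
w6: successors {w1, w3, w5, w7}; <>(p | q) there: w1:T, w3:F, w5:T, w7:T. ✓
w7: successors {w0, w2, w3, w4, w5, w7}; <>(p | q) there: w0:T, w2:T, w3:F, w4:T, w5:T, w7:T. ✓
Satisfying worlds: {w0, w1, w2, w4, w5, w6, w7}.

7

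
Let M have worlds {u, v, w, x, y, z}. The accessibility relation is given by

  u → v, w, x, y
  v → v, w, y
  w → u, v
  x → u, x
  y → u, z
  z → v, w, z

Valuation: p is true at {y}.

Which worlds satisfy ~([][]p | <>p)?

{w, x, y, z}

u: [][]p | <>p is T. ✗
v: [][]p | <>p is T. ✗
w: [][]p | <>p is F. ✓
x: [][]p | <>p is F. ✓
y: [][]p | <>p is F. ✓
z: [][]p | <>p is F. ✓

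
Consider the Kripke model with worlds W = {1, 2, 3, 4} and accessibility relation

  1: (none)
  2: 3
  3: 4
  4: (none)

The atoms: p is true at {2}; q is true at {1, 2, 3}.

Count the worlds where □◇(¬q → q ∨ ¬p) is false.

1

1: no successors, so □◇(¬q → q ∨ ¬p) holds vacuously. ✓
2: successors {3}; ◇(¬q → q ∨ ¬p) there: 3:T. ✓
3: successors {4}; ◇(¬q → q ∨ ¬p) there: 4:F. ✗
4: no successors, so □◇(¬q → q ∨ ¬p) holds vacuously. ✓
Satisfying worlds: {1, 2, 4}.
So □◇(¬q → q ∨ ¬p) fails at the other 1 world.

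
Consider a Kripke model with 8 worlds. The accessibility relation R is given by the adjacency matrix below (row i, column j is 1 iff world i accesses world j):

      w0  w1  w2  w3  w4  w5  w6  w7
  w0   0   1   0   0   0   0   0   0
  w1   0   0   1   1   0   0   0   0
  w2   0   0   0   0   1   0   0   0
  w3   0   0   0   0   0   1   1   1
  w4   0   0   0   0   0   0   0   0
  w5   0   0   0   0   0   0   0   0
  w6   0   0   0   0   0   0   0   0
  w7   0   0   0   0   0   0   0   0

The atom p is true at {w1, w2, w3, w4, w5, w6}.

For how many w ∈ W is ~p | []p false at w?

1

w0: ~p is T, []p is T. ✓
w1: ~p is F, []p is T. ✓
w2: ~p is F, []p is T. ✓
w3: ~p is F, []p is F. ✗
w4: ~p is F, []p is T. ✓
w5: ~p is F, []p is T. ✓
w6: ~p is F, []p is T. ✓
w7: ~p is T, []p is T. ✓
Satisfying worlds: {w0, w1, w2, w4, w5, w6, w7}.
So ~p | []p fails at the other 1 world.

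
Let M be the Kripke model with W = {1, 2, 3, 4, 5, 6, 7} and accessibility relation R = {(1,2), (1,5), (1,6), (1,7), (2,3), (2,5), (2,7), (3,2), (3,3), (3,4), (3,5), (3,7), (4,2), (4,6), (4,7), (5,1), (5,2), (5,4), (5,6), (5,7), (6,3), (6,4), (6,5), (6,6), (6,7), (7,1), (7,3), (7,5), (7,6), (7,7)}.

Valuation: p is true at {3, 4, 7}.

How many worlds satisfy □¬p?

1: successors {2, 5, 6, 7}; ¬p there: 2:T, 5:T, 6:T, 7:F. ✗
2: successors {3, 5, 7}; ¬p there: 3:F, 5:T, 7:F. ✗
3: successors {2, 3, 4, 5, 7}; ¬p there: 2:T, 3:F, 4:F, 5:T, 7:F. ✗
4: successors {2, 6, 7}; ¬p there: 2:T, 6:T, 7:F. ✗
5: successors {1, 2, 4, 6, 7}; ¬p there: 1:T, 2:T, 4:F, 6:T, 7:F. ✗
6: successors {3, 4, 5, 6, 7}; ¬p there: 3:F, 4:F, 5:T, 6:T, 7:F. ✗
7: successors {1, 3, 5, 6, 7}; ¬p there: 1:T, 3:F, 5:T, 6:T, 7:F. ✗
Satisfying worlds: ∅.

0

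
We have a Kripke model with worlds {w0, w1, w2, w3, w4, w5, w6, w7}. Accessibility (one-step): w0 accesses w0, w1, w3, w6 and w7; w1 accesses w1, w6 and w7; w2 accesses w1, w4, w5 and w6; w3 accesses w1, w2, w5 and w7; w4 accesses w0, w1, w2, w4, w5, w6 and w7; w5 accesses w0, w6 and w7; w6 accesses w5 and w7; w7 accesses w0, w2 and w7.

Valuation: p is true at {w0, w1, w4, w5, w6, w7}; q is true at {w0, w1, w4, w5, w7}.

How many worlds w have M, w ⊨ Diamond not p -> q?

w0: Diamond not p is T, q is T. ✓
w1: Diamond not p is F, q is T. ✓
w2: Diamond not p is F, q is F. ✓
w3: Diamond not p is T, q is F. ✗
w4: Diamond not p is T, q is T. ✓
w5: Diamond not p is F, q is T. ✓
w6: Diamond not p is F, q is F. ✓
w7: Diamond not p is T, q is T. ✓
Satisfying worlds: {w0, w1, w2, w4, w5, w6, w7}.

7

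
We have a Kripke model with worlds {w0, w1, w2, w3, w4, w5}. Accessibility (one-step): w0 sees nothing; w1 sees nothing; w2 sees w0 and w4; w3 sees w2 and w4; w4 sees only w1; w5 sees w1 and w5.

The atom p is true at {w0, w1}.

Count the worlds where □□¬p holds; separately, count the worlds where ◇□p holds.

3 and 4

For □□¬p:
w0: no successors, so □□¬p holds vacuously. ✓
w1: no successors, so □□¬p holds vacuously. ✓
w2: successors {w0, w4}; □¬p there: w0:T, w4:F. ✗
w3: successors {w2, w4}; □¬p there: w2:F, w4:F. ✗
w4: successors {w1}; □¬p there: w1:T. ✓
w5: successors {w1, w5}; □¬p there: w1:T, w5:F. ✗
— 3 worlds.
For ◇□p:
w0: no successors, so ◇□p fails. ✗
w1: no successors, so ◇□p fails. ✗
w2: successors {w0, w4}; □p there: w0:T, w4:T. ✓
w3: successors {w2, w4}; □p there: w2:F, w4:T. ✓
w4: successors {w1}; □p there: w1:T. ✓
w5: successors {w1, w5}; □p there: w1:T, w5:F. ✓
— 4 worlds.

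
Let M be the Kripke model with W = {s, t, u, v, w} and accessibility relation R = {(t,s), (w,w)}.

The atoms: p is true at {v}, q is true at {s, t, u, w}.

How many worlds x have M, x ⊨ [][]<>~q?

s: no successors, so [][]<>~q holds vacuously. ✓
t: successors {s}; []<>~q there: s:T. ✓
u: no successors, so [][]<>~q holds vacuously. ✓
v: no successors, so [][]<>~q holds vacuously. ✓
w: successors {w}; []<>~q there: w:F. ✗
Satisfying worlds: {s, t, u, v}.

4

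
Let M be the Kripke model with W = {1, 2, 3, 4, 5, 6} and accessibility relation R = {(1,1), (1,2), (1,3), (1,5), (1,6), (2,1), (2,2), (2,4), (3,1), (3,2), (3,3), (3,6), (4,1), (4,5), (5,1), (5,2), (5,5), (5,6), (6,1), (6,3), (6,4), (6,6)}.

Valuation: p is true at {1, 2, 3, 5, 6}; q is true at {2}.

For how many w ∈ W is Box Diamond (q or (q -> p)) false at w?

0

1: successors {1, 2, 3, 5, 6}; Diamond (q or (q -> p)) there: 1:T, 2:T, 3:T, 5:T, 6:T. ✓
2: successors {1, 2, 4}; Diamond (q or (q -> p)) there: 1:T, 2:T, 4:T. ✓
3: successors {1, 2, 3, 6}; Diamond (q or (q -> p)) there: 1:T, 2:T, 3:T, 6:T. ✓
4: successors {1, 5}; Diamond (q or (q -> p)) there: 1:T, 5:T. ✓
5: successors {1, 2, 5, 6}; Diamond (q or (q -> p)) there: 1:T, 2:T, 5:T, 6:T. ✓
6: successors {1, 3, 4, 6}; Diamond (q or (q -> p)) there: 1:T, 3:T, 4:T, 6:T. ✓
Satisfying worlds: {1, 2, 3, 4, 5, 6}.
So Box Diamond (q or (q -> p)) fails at the other 0 worlds.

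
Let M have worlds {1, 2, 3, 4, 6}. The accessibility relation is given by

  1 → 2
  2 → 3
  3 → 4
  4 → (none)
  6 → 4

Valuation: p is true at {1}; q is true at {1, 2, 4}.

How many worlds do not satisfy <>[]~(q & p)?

1: successors {2}; []~(q & p) there: 2:T. ✓
2: successors {3}; []~(q & p) there: 3:T. ✓
3: successors {4}; []~(q & p) there: 4:T. ✓
4: no successors, so <>[]~(q & p) fails. ✗
6: successors {4}; []~(q & p) there: 4:T. ✓
Satisfying worlds: {1, 2, 3, 6}.
So <>[]~(q & p) fails at the other 1 world.

1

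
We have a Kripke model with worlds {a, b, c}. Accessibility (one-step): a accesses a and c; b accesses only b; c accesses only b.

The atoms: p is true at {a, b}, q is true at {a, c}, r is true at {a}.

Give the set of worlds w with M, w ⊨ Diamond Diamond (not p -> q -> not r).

a: successors {a, c}; Diamond (not p -> q -> not r) there: a:T, c:T. ✓
b: successors {b}; Diamond (not p -> q -> not r) there: b:T. ✓
c: successors {b}; Diamond (not p -> q -> not r) there: b:T. ✓

{a, b, c}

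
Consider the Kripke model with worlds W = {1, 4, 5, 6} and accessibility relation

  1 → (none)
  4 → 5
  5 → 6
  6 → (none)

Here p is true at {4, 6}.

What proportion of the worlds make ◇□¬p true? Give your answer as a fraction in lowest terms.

1: no successors, so ◇□¬p fails. ✗
4: successors {5}; □¬p there: 5:F. ✗
5: successors {6}; □¬p there: 6:T. ✓
6: no successors, so ◇□¬p fails. ✗
That's 1 of 4 worlds, so 1/4.

1/4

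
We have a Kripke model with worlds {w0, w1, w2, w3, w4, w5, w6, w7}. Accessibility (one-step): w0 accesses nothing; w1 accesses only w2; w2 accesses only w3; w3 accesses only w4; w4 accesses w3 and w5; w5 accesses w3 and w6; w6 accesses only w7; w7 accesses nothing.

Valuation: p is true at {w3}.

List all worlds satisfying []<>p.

{w0, w1, w3, w7}

w0: no successors, so []<>p holds vacuously. ✓
w1: successors {w2}; <>p there: w2:T. ✓
w2: successors {w3}; <>p there: w3:F. ✗
w3: successors {w4}; <>p there: w4:T. ✓
w4: successors {w3, w5}; <>p there: w3:F, w5:T. ✗
w5: successors {w3, w6}; <>p there: w3:F, w6:F. ✗
w6: successors {w7}; <>p there: w7:F. ✗
w7: no successors, so []<>p holds vacuously. ✓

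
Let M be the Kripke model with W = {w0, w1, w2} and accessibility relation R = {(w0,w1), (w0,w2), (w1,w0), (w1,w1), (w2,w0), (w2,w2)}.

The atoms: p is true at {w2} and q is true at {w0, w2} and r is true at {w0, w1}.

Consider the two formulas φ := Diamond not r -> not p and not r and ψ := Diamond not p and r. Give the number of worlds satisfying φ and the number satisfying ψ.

1 and 2

For Diamond not r -> not p and not r:
w0: Diamond not r is T, not p and not r is F. ✗
w1: Diamond not r is F, not p and not r is F. ✓
w2: Diamond not r is T, not p and not r is F. ✗
— 1 world.
For Diamond not p and r:
w0: Diamond not p is T, r is T. ✓
w1: Diamond not p is T, r is T. ✓
w2: Diamond not p is T, r is F. ✗
— 2 worlds.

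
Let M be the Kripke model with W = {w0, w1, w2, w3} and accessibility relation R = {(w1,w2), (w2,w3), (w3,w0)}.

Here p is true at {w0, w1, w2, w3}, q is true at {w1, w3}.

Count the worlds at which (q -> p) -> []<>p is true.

w0: q -> p is T, []<>p is T. ✓
w1: q -> p is T, []<>p is T. ✓
w2: q -> p is T, []<>p is T. ✓
w3: q -> p is T, []<>p is F. ✗
Satisfying worlds: {w0, w1, w2}.

3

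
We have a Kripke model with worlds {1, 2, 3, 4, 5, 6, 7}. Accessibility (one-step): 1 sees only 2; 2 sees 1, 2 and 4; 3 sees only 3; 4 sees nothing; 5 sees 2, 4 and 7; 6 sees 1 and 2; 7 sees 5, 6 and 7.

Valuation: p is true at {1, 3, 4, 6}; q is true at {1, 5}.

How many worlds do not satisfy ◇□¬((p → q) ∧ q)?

2

1: successors {2}; □¬((p → q) ∧ q) there: 2:F. ✗
2: successors {1, 2, 4}; □¬((p → q) ∧ q) there: 1:T, 2:F, 4:T. ✓
3: successors {3}; □¬((p → q) ∧ q) there: 3:T. ✓
4: no successors, so ◇□¬((p → q) ∧ q) fails. ✗
5: successors {2, 4, 7}; □¬((p → q) ∧ q) there: 2:F, 4:T, 7:F. ✓
6: successors {1, 2}; □¬((p → q) ∧ q) there: 1:T, 2:F. ✓
7: successors {5, 6, 7}; □¬((p → q) ∧ q) there: 5:T, 6:F, 7:F. ✓
Satisfying worlds: {2, 3, 5, 6, 7}.
So ◇□¬((p → q) ∧ q) fails at the other 2 worlds.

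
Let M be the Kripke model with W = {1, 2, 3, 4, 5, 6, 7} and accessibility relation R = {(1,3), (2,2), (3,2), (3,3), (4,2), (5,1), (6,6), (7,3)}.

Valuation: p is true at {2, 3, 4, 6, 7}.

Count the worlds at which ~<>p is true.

1

1: <>p is T. ✗
2: <>p is T. ✗
3: <>p is T. ✗
4: <>p is T. ✗
5: <>p is F. ✓
6: <>p is T. ✗
7: <>p is T. ✗
Satisfying worlds: {5}.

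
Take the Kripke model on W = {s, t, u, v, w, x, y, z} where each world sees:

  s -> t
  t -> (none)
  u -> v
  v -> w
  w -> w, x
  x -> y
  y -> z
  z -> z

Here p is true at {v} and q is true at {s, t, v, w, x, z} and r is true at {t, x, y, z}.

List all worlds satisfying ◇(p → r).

{s, v, w, x, y, z}

s: successors {t}; p → r there: t:T. ✓
t: no successors, so ◇(p → r) fails. ✗
u: successors {v}; p → r there: v:F. ✗
v: successors {w}; p → r there: w:T. ✓
w: successors {w, x}; p → r there: w:T, x:T. ✓
x: successors {y}; p → r there: y:T. ✓
y: successors {z}; p → r there: z:T. ✓
z: successors {z}; p → r there: z:T. ✓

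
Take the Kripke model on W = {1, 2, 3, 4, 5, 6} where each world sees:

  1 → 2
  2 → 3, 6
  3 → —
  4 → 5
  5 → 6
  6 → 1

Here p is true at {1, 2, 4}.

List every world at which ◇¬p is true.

{2, 4, 5}

1: successors {2}; ¬p there: 2:F. ✗
2: successors {3, 6}; ¬p there: 3:T, 6:T. ✓
3: no successors, so ◇¬p fails. ✗
4: successors {5}; ¬p there: 5:T. ✓
5: successors {6}; ¬p there: 6:T. ✓
6: successors {1}; ¬p there: 1:F. ✗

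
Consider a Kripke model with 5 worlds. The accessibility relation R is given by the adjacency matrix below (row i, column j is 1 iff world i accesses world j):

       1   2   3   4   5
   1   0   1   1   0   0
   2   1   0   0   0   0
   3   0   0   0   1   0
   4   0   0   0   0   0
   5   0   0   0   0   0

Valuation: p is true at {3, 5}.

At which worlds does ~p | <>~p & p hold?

1: ~p is T, <>~p & p is F. ✓
2: ~p is T, <>~p & p is F. ✓
3: ~p is F, <>~p & p is T. ✓
4: ~p is T, <>~p & p is F. ✓
5: ~p is F, <>~p & p is F. ✗

{1, 2, 3, 4}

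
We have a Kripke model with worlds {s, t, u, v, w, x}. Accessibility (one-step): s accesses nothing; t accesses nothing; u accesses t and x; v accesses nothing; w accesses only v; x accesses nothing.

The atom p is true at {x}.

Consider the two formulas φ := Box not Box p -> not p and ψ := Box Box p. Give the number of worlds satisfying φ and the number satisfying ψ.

5 and 6

For Box not Box p -> not p:
s: Box not Box p is T, not p is T. ✓
t: Box not Box p is T, not p is T. ✓
u: Box not Box p is F, not p is T. ✓
v: Box not Box p is T, not p is T. ✓
w: Box not Box p is F, not p is T. ✓
x: Box not Box p is T, not p is F. ✗
— 5 worlds.
For Box Box p:
s: no successors, so Box Box p holds vacuously. ✓
t: no successors, so Box Box p holds vacuously. ✓
u: successors {t, x}; Box p there: t:T, x:T. ✓
v: no successors, so Box Box p holds vacuously. ✓
w: successors {v}; Box p there: v:T. ✓
x: no successors, so Box Box p holds vacuously. ✓
— 6 worlds.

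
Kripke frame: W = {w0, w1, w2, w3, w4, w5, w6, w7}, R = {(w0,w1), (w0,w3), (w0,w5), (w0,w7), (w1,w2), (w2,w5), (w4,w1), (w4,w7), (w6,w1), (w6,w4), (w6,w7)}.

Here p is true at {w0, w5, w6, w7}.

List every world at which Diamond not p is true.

w0: successors {w1, w3, w5, w7}; not p there: w1:T, w3:T, w5:F, w7:F. ✓
w1: successors {w2}; not p there: w2:T. ✓
w2: successors {w5}; not p there: w5:F. ✗
w3: no successors, so Diamond not p fails. ✗
w4: successors {w1, w7}; not p there: w1:T, w7:F. ✓
w5: no successors, so Diamond not p fails. ✗
w6: successors {w1, w4, w7}; not p there: w1:T, w4:T, w7:F. ✓
w7: no successors, so Diamond not p fails. ✗

{w0, w1, w4, w6}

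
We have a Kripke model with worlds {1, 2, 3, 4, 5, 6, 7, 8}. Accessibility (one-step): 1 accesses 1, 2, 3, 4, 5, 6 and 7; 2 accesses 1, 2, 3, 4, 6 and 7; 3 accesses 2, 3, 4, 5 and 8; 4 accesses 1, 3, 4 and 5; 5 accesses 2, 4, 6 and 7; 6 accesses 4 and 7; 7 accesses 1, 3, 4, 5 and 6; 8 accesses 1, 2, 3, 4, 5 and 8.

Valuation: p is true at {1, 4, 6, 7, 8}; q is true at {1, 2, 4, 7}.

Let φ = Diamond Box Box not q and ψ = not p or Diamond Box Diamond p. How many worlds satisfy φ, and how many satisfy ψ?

For Diamond Box Box not q:
1: successors {1, 2, 3, 4, 5, 6, 7}; Box Box not q there: 1:F, 2:F, 3:F, 4:F, 5:F, 6:F, 7:F. ✗
2: successors {1, 2, 3, 4, 6, 7}; Box Box not q there: 1:F, 2:F, 3:F, 4:F, 6:F, 7:F. ✗
3: successors {2, 3, 4, 5, 8}; Box Box not q there: 2:F, 3:F, 4:F, 5:F, 8:F. ✗
4: successors {1, 3, 4, 5}; Box Box not q there: 1:F, 3:F, 4:F, 5:F. ✗
5: successors {2, 4, 6, 7}; Box Box not q there: 2:F, 4:F, 6:F, 7:F. ✗
6: successors {4, 7}; Box Box not q there: 4:F, 7:F. ✗
7: successors {1, 3, 4, 5, 6}; Box Box not q there: 1:F, 3:F, 4:F, 5:F, 6:F. ✗
8: successors {1, 2, 3, 4, 5, 8}; Box Box not q there: 1:F, 2:F, 3:F, 4:F, 5:F, 8:F. ✗
— 0 worlds.
For not p or Diamond Box Diamond p:
1: not p is F, Diamond Box Diamond p is T. ✓
2: not p is T, Diamond Box Diamond p is T. ✓
3: not p is T, Diamond Box Diamond p is T. ✓
4: not p is F, Diamond Box Diamond p is T. ✓
5: not p is T, Diamond Box Diamond p is T. ✓
6: not p is F, Diamond Box Diamond p is T. ✓
7: not p is F, Diamond Box Diamond p is T. ✓
8: not p is F, Diamond Box Diamond p is T. ✓
— 8 worlds.

0 and 8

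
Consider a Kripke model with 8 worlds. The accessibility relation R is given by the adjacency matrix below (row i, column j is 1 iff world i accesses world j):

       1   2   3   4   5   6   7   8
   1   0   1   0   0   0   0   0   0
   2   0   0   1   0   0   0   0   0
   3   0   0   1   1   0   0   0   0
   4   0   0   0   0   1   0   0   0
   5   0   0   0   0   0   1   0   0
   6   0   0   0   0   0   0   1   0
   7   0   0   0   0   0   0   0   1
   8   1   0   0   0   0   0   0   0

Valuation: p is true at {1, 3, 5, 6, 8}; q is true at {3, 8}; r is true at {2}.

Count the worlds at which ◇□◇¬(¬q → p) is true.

3

1: successors {2}; □◇¬(¬q → p) there: 2:T. ✓
2: successors {3}; □◇¬(¬q → p) there: 3:F. ✗
3: successors {3, 4}; □◇¬(¬q → p) there: 3:F, 4:F. ✗
4: successors {5}; □◇¬(¬q → p) there: 5:T. ✓
5: successors {6}; □◇¬(¬q → p) there: 6:F. ✗
6: successors {7}; □◇¬(¬q → p) there: 7:F. ✗
7: successors {8}; □◇¬(¬q → p) there: 8:T. ✓
8: successors {1}; □◇¬(¬q → p) there: 1:F. ✗
Satisfying worlds: {1, 4, 7}.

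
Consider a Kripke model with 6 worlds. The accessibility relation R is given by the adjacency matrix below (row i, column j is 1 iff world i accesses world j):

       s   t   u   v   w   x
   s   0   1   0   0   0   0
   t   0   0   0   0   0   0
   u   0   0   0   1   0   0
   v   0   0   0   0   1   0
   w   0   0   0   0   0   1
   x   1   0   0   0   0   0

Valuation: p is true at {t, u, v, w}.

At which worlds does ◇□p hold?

s: successors {t}; □p there: t:T. ✓
t: no successors, so ◇□p fails. ✗
u: successors {v}; □p there: v:T. ✓
v: successors {w}; □p there: w:F. ✗
w: successors {x}; □p there: x:F. ✗
x: successors {s}; □p there: s:T. ✓

{s, u, x}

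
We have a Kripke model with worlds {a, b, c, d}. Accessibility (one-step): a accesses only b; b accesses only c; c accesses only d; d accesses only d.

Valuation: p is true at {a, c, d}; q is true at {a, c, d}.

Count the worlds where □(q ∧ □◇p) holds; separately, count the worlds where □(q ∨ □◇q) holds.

3 and 4

For □(q ∧ □◇p):
a: successors {b}; q ∧ □◇p there: b:F. ✗
b: successors {c}; q ∧ □◇p there: c:T. ✓
c: successors {d}; q ∧ □◇p there: d:T. ✓
d: successors {d}; q ∧ □◇p there: d:T. ✓
— 3 worlds.
For □(q ∨ □◇q):
a: successors {b}; q ∨ □◇q there: b:T. ✓
b: successors {c}; q ∨ □◇q there: c:T. ✓
c: successors {d}; q ∨ □◇q there: d:T. ✓
d: successors {d}; q ∨ □◇q there: d:T. ✓
— 4 worlds.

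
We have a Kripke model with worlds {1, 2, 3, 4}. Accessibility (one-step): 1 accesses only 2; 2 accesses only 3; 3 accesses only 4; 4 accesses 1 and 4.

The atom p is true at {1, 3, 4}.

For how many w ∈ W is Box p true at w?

1: successors {2}; p there: 2:F. ✗
2: successors {3}; p there: 3:T. ✓
3: successors {4}; p there: 4:T. ✓
4: successors {1, 4}; p there: 1:T, 4:T. ✓
Satisfying worlds: {2, 3, 4}.

3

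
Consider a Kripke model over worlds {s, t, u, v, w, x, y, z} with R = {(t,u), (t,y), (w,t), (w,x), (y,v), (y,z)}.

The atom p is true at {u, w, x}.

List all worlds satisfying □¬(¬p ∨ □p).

{s, u, v, x, z}

s: no successors, so □¬(¬p ∨ □p) holds vacuously. ✓
t: successors {u, y}; ¬(¬p ∨ □p) there: u:F, y:F. ✗
u: no successors, so □¬(¬p ∨ □p) holds vacuously. ✓
v: no successors, so □¬(¬p ∨ □p) holds vacuously. ✓
w: successors {t, x}; ¬(¬p ∨ □p) there: t:F, x:F. ✗
x: no successors, so □¬(¬p ∨ □p) holds vacuously. ✓
y: successors {v, z}; ¬(¬p ∨ □p) there: v:F, z:F. ✗
z: no successors, so □¬(¬p ∨ □p) holds vacuously. ✓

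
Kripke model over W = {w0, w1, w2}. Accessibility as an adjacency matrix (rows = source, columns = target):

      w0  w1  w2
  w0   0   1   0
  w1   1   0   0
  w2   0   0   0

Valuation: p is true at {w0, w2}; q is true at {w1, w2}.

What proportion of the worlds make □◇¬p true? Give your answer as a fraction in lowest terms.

w0: successors {w1}; ◇¬p there: w1:F. ✗
w1: successors {w0}; ◇¬p there: w0:T. ✓
w2: no successors, so □◇¬p holds vacuously. ✓
That's 2 of 3 worlds, so 2/3.

2/3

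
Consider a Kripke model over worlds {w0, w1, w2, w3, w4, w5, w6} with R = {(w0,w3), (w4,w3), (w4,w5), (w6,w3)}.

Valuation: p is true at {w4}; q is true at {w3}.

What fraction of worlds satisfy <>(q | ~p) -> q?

w0: <>(q | ~p) is T, q is F. ✗
w1: <>(q | ~p) is F, q is F. ✓
w2: <>(q | ~p) is F, q is F. ✓
w3: <>(q | ~p) is F, q is T. ✓
w4: <>(q | ~p) is T, q is F. ✗
w5: <>(q | ~p) is F, q is F. ✓
w6: <>(q | ~p) is T, q is F. ✗
That's 4 of 7 worlds, so 4/7.

4/7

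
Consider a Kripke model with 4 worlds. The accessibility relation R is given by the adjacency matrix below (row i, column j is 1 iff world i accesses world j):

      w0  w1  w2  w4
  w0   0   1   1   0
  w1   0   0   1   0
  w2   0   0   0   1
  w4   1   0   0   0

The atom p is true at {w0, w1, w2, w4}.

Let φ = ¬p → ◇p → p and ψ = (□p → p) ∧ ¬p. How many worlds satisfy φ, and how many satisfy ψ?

For ¬p → ◇p → p:
w0: ¬p is F, ◇p → p is T. ✓
w1: ¬p is F, ◇p → p is T. ✓
w2: ¬p is F, ◇p → p is T. ✓
w4: ¬p is F, ◇p → p is T. ✓
— 4 worlds.
For (□p → p) ∧ ¬p:
w0: □p → p is T, ¬p is F. ✗
w1: □p → p is T, ¬p is F. ✗
w2: □p → p is T, ¬p is F. ✗
w4: □p → p is T, ¬p is F. ✗
— 0 worlds.

4 and 0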